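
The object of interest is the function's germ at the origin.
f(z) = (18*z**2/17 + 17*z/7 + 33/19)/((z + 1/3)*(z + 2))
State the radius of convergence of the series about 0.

Denominator factor (z + 1/3): pole of order 1 at -1/3, modulus 1/3.
Denominator factor (z + 2): pole of order 1 at -2, modulus 2.
The radius of convergence is the smallest modulus among the singular points: 1/3.

The radius of convergence is 1/3.


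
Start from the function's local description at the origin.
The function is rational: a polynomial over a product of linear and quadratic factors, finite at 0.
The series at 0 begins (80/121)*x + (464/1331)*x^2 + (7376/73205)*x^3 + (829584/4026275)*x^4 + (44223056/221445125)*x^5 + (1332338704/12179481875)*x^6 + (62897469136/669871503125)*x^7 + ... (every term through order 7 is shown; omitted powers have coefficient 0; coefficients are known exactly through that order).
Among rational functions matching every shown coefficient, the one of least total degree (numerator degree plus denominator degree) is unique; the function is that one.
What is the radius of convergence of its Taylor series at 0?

The radius of convergence is 11/9.

No rational of total degree below 4 reproduces all 8 coefficients; solving the [1/3] Pade equations on them gives f(x) = -20*x/(9*(x - 11/9)*(x**2 + 4*x/5 + 11/4)), whose expansion matches every shown term.
Denominator factor (x**2 + 4*x/5 + 11/4): discriminant -259/25, complex-conjugate roots (-2/5) + ((1/10)*sqrt(259))*i and (-2/5) - ((1/10)*sqrt(259))*i; poles of order 1, moduli (1/2)*sqrt(11) and (1/2)*sqrt(11).
Denominator factor (x - 11/9): pole of order 1 at 11/9, modulus 11/9.
The radius of convergence is the smallest modulus among the singular points: 11/9.


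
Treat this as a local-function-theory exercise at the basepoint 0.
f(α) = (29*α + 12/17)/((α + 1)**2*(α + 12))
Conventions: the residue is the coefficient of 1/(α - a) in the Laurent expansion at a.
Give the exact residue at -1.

The residue is 5904/2057.

At the order-2 pole -1 set g(α) = (α - (-1))^2*f(α) = (29*α + 12/17)/(α + 12).
Order-2 pole: residue = g'(a); g'(-1) = 5904/2057, so the residue is 5904/2057.


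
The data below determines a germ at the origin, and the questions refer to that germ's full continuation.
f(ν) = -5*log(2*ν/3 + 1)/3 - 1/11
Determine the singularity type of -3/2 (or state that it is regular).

The point is a logarithmic branch point.

The term (-5/3)*log(1 - ν/(-3/2)) has argument 1 - -3/2/(-3/2) = 0 at -3/2: a logarithmic (infinitely-sheeted) branch point; the remaining terms are analytic or single-valued there.


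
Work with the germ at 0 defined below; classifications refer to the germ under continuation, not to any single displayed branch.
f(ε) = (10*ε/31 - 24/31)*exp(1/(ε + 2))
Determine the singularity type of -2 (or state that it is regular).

The point is an essential singularity.

The exponent 1/(ε - (-2)) has a pole at -2, so exp(1/(ε - (-2))) takes every nonzero value near it: an essential singularity (not a pole of any order).


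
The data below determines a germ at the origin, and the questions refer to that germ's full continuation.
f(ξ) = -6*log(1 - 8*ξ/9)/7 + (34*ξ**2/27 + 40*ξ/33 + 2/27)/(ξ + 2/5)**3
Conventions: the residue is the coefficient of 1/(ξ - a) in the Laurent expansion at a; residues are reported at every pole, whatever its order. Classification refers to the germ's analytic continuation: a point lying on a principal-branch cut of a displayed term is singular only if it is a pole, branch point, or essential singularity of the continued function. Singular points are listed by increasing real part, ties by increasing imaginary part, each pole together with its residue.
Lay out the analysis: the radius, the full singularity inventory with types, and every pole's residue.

Denominator factor (ξ + 2/5)^3: pole of order 3 at -2/5, modulus 2/5.
Branch term (-6/7)*log(1 - ξ/(9/8)): its argument vanishes at ξ = 9/8, a logarithmic branch point, modulus 9/8.
The radius of convergence is the smallest modulus among the singular points: 2/5.
The branch term is analytic at -2/5 and contributes nothing to the residue; only the rational part matters.
At the order-3 pole -2/5 set g(ξ) = (ξ - (-2/5))^3*(rational part) = 34*ξ**2/27 + 40*ξ/33 + 2/27.
Order-3 pole: residue = g''(a)/2; g''(-2/5) = 68/27, so the residue is 34/27.
List the singular points by increasing real part (a conjugate pair: the negative imaginary part first).

Radius of convergence at 0: 2/5.
At -2/5: a pole of order 3; residue 34/27.
At 9/8: a logarithmic branch point.


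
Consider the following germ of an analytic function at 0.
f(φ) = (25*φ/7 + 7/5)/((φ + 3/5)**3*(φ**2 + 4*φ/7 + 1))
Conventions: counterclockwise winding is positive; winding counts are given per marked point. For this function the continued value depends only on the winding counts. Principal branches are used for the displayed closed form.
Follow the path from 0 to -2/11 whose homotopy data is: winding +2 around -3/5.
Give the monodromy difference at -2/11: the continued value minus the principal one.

Continued minus principal equals 0.

The function is rational, hence single-valued: continuing it around any pole returns the same value, so the difference is 0.


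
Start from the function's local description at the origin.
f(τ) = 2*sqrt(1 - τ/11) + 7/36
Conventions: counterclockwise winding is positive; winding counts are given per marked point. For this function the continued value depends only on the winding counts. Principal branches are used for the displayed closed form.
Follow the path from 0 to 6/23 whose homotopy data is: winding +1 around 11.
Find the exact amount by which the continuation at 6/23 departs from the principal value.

The rational part is single-valued and drops out of the difference; each branch term changes only by its own monodromy.
(2)*sqrt(1 - τ/(11)): winding +1 is odd, the square root flips sign, contributing -2*(2)*sqrt(1 - (6/23)/(11)) = -2*(2)*sqrt(247/253) = -(4/253)*sqrt(62491).
Summing the contributions at τ = 6/23 gives -(4/253)*sqrt(62491).

Continued minus principal equals -(4/253)*sqrt(62491).


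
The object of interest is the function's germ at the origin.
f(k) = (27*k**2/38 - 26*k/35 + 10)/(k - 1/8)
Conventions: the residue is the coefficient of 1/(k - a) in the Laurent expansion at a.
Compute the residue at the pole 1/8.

At the order-1 pole 1/8 set g(k) = (k - (1/8))*f(k) = 27*k**2/38 - 26*k/35 + 10.
Simple pole: residue = g(a) at a = 1/8, which is 844241/85120.

The residue is 844241/85120.


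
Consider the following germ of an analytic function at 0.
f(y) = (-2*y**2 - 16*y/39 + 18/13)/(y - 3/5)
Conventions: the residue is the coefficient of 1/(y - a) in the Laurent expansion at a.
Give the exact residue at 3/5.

At the order-1 pole 3/5 set g(y) = (y - (3/5))*f(y) = -2*y**2 - 16*y/39 + 18/13.
Simple pole: residue = g(a) at a = 3/5, which is 136/325.

The residue is 136/325.


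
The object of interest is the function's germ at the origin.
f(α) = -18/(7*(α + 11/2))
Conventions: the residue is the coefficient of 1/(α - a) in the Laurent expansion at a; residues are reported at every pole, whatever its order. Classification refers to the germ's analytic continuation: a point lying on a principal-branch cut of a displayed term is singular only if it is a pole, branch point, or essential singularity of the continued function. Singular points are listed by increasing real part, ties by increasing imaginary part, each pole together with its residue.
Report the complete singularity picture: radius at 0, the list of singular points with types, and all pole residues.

Radius of convergence at 0: 11/2.
At -11/2: a pole of order 1; residue -18/7.

Denominator factor (α + 11/2): pole of order 1 at -11/2, modulus 11/2.
The radius of convergence is the smallest modulus among the singular points: 11/2.
At the order-1 pole -11/2 set g(α) = (α - (-11/2))*f(α) = -18/7.
Simple pole: residue = g(a) at a = -11/2, which is -18/7.


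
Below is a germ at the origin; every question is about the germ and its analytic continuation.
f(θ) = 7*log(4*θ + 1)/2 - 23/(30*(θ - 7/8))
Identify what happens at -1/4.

The term (7/2)*log(1 - θ/(-1/4)) has argument 1 - -1/4/(-1/4) = 0 at -1/4: a logarithmic (infinitely-sheeted) branch point; the remaining terms are analytic or single-valued there.

The point is a logarithmic branch point.


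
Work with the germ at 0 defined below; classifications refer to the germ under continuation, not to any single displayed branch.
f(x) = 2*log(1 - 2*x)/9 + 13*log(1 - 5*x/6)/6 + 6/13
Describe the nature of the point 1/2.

The point is a logarithmic branch point.

The term (2/9)*log(1 - x/(1/2)) has argument 1 - 1/2/(1/2) = 0 at 1/2: a logarithmic (infinitely-sheeted) branch point; the remaining terms are analytic or single-valued there.


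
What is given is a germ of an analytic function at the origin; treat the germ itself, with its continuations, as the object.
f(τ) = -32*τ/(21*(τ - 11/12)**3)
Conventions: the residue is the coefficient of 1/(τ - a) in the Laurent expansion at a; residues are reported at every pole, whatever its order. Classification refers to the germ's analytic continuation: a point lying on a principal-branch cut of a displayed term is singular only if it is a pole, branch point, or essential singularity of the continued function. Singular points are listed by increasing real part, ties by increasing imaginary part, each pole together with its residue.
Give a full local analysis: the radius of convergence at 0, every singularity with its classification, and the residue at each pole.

Radius of convergence at 0: 11/12.
At 11/12: a pole of order 3; residue 0.

Denominator factor (τ - 11/12)^3: pole of order 3 at 11/12, modulus 11/12.
The radius of convergence is the smallest modulus among the singular points: 11/12.
At the order-3 pole 11/12 set g(τ) = (τ - (11/12))^3*f(τ) = -32*τ/21.
Order-3 pole: residue = g''(a)/2; g''(11/12) = 0, so the residue is 0.


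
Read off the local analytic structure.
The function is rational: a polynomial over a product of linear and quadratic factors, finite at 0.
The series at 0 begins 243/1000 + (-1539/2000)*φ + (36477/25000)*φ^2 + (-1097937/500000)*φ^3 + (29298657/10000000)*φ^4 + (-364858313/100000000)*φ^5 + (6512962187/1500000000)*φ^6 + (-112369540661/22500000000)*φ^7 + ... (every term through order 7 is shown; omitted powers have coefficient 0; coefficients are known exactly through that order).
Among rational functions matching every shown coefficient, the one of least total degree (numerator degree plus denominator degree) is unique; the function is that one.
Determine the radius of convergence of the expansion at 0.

The radius of convergence is 10/9.

No rational of total degree below 5 reproduces all 8 coefficients; solving the [0/5] Pade equations on them gives f(φ) = 1/((φ + 10/9)**3*(φ**2 + 7*φ/5 + 3)), whose expansion matches every shown term.
Denominator factor (φ + 10/9)^3: pole of order 3 at -10/9, modulus 10/9.
Denominator factor (φ**2 + 7*φ/5 + 3): discriminant -251/25, complex-conjugate roots (-7/10) + ((1/10)*sqrt(251))*i and (-7/10) - ((1/10)*sqrt(251))*i; poles of order 1, moduli sqrt(3) and sqrt(3).
The radius of convergence is the smallest modulus among the singular points: 10/9.


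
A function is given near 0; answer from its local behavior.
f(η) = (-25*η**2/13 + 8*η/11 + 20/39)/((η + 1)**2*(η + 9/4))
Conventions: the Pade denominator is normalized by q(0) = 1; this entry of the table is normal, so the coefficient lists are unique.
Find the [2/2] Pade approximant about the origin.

The Pade approximant has numerator coefficients [80/351, 87448197856/290387883357, -250709373572/290387883357]; denominator coefficients [1, 529676146/225631611, 1185535321/676894833].

Taylor coefficients needed (expand at 0): a_0 = 80/351, a_1 = -8128/34749, a_2 = -20284/28431, a_3 = 5867192/2814669, a_4 = -92306780/25332021.
Write the denominator as Q(η) = 1 + q1*η + q2*η^2. Requiring Q*f - P = O(η^5) with deg P <= 2 kills the coefficients of η^3..η^4 in Q*f:
  η^3: a_3 + q1*a_2 + q2*a_1 = 0, i.e. 5867192/2814669 + (-20284/28431)*q1 + (-8128/34749)*q2 = 0.
  η^4: a_4 + q1*a_3 + q2*a_2 = 0, i.e. -92306780/25332021 + (5867192/2814669)*q1 + (-20284/28431)*q2 = 0.
Solving this linear system: q1 = 529676146/225631611, q2 = 1185535321/676894833.
The numerator is Q*f truncated at degree 2: P0 = a_0 = 80/351; P1 = a_1 + q1*a_0 = 87448197856/290387883357; P2 = a_2 + q1*a_1 + q2*a_0 = -250709373572/290387883357.


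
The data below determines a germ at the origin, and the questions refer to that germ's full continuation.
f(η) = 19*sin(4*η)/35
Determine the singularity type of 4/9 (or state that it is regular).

There is no denominator, hence no pole anywhere.
The factor -sin(4*η) is entire.
So the germ continues analytically to 4/9.

The point is a regular point.


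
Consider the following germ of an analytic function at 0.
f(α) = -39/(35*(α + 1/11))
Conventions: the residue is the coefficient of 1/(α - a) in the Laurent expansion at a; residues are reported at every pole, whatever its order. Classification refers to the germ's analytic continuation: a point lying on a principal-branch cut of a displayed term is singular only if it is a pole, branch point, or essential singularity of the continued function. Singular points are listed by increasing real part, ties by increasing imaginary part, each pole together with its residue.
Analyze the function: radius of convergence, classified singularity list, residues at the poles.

Denominator factor (α + 1/11): pole of order 1 at -1/11, modulus 1/11.
The radius of convergence is the smallest modulus among the singular points: 1/11.
At the order-1 pole -1/11 set g(α) = (α - (-1/11))*f(α) = -39/35.
Simple pole: residue = g(a) at a = -1/11, which is -39/35.

Radius of convergence at 0: 1/11.
At -1/11: a pole of order 1; residue -39/35.


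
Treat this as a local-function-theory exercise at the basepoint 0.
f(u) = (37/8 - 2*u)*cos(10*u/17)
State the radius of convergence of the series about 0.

The radius of convergence is infinite.

The factor cos(10*u/17) is entire and contributes no finite singular point.
The polynomial part has no poles.
No finite singular points: the Taylor series at 0 converges everywhere.


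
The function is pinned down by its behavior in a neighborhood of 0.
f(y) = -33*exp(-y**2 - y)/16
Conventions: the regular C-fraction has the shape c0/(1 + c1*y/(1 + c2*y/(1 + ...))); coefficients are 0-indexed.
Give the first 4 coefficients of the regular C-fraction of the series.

The regular C-fraction coefficients are [-33/16, 1, -3/2, 13/18].

Taylor coefficients (expand at 0): a_0 = -33/16, a_1 = 33/16, a_2 = 33/32, a_3 = -55/32.
c0 = a_0 = -33/16. Peel one level at a time: if S = 1 + c*y/S' with S'(0) = 1, then c is the y-coefficient of S and S' = c*y/(S - 1).
S_1 = c0/f = 1 + (1)*y + (3/2)*y^2 + ...; c1 = 1.
S_2 = c1*y/(S_1 - 1) = 1 + (-3/2)*y + (13/12)*y^2 + ...; c2 = -3/2.
S_3 = c2*y/(S_2 - 1) = 1 + (13/18)*y + ...; c3 = 13/18.


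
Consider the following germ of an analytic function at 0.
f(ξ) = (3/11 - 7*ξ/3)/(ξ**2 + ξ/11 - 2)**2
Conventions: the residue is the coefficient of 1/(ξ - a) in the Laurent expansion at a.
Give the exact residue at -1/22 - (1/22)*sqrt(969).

The factor ξ**2 + ξ/11 - 2 splits as (ξ - a)(ξ - a') with a = -1/22 - (1/22)*sqrt(969), a' = -1/22 + (1/22)*sqrt(969). At the order-2 pole a set g(ξ) = (ξ - a)^2*f(ξ) = [3/11 - 7*ξ/3] / (ξ - a')^2.
Order-2 pole: residue = g'(a); g'(-1/22 - (1/22)*sqrt(969)) = (3025/2816883)*sqrt(969), so the residue is (3025/2816883)*sqrt(969).

The residue is (3025/2816883)*sqrt(969).


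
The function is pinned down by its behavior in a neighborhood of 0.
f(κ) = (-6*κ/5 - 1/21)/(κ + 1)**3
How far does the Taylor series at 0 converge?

Denominator factor (κ + 1)^3: pole of order 3 at -1, modulus 1.
The radius of convergence is the smallest modulus among the singular points: 1.

The radius of convergence is 1.


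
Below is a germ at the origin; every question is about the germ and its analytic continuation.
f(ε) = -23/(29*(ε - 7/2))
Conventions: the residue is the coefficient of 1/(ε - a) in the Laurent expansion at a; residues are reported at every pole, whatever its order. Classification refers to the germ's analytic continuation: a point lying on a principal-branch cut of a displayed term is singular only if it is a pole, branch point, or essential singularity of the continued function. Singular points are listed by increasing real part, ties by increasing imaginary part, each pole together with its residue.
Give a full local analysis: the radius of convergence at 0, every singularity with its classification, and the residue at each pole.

Radius of convergence at 0: 7/2.
At 7/2: a pole of order 1; residue -23/29.

Denominator factor (ε - 7/2): pole of order 1 at 7/2, modulus 7/2.
The radius of convergence is the smallest modulus among the singular points: 7/2.
At the order-1 pole 7/2 set g(ε) = (ε - (7/2))*f(ε) = -23/29.
Simple pole: residue = g(a) at a = 7/2, which is -23/29.


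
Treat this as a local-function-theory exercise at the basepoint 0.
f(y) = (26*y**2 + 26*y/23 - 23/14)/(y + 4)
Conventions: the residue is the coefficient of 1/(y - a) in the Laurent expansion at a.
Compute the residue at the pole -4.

At the order-1 pole -4 set g(y) = (y - (-4))*f(y) = 26*y**2 + 26*y/23 - 23/14.
Simple pole: residue = g(a) at a = -4, which is 131967/322.

The residue is 131967/322.


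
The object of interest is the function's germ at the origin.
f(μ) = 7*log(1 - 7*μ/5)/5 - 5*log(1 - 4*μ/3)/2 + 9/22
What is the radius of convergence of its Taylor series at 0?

Branch term (7/5)*log(1 - μ/(5/7)): its argument vanishes at μ = 5/7, a logarithmic branch point, modulus 5/7.
Branch term (-5/2)*log(1 - μ/(3/4)): its argument vanishes at μ = 3/4, a logarithmic branch point, modulus 3/4.
The radius of convergence is the smallest modulus among the singular points: 5/7.

The radius of convergence is 5/7.


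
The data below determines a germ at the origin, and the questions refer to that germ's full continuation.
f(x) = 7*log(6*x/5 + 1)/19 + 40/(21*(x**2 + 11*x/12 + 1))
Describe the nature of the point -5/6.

The term (7/19)*log(1 - x/(-5/6)) has argument 1 - -5/6/(-5/6) = 0 at -5/6: a logarithmic (infinitely-sheeted) branch point; the remaining terms are analytic or single-valued there.

The point is a logarithmic branch point.


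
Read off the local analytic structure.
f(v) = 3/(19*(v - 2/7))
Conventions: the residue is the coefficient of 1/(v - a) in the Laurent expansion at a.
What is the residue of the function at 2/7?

The residue is 3/19.

At the order-1 pole 2/7 set g(v) = (v - (2/7))*f(v) = 3/19.
Simple pole: residue = g(a) at a = 2/7, which is 3/19.


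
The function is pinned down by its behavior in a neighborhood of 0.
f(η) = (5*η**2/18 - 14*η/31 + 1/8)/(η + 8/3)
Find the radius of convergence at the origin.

The radius of convergence is 8/3.

Denominator factor (η + 8/3): pole of order 1 at -8/3, modulus 8/3.
The radius of convergence is the smallest modulus among the singular points: 8/3.


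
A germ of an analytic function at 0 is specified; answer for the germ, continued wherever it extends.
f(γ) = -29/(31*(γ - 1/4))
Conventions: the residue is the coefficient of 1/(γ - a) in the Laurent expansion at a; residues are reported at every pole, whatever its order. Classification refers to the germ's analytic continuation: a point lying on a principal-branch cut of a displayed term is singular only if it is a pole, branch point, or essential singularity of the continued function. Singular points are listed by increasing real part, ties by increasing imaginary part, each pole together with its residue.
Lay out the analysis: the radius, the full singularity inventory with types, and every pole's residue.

Denominator factor (γ - 1/4): pole of order 1 at 1/4, modulus 1/4.
The radius of convergence is the smallest modulus among the singular points: 1/4.
At the order-1 pole 1/4 set g(γ) = (γ - (1/4))*f(γ) = -29/31.
Simple pole: residue = g(a) at a = 1/4, which is -29/31.

Radius of convergence at 0: 1/4.
At 1/4: a pole of order 1; residue -29/31.


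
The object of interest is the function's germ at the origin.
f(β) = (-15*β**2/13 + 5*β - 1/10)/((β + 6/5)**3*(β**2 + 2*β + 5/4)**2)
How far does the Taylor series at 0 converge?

Denominator factor (β + 6/5)^3: pole of order 3 at -6/5, modulus 6/5.
Denominator factor (β**2 + 2*β + 5/4)^2: discriminant -1, complex-conjugate roots (-1) + (1/2)*i and (-1) - (1/2)*i; poles of order 2, moduli (1/2)*sqrt(5) and (1/2)*sqrt(5).
The radius of convergence is the smallest modulus among the singular points: (1/2)*sqrt(5).

The radius of convergence is (1/2)*sqrt(5).


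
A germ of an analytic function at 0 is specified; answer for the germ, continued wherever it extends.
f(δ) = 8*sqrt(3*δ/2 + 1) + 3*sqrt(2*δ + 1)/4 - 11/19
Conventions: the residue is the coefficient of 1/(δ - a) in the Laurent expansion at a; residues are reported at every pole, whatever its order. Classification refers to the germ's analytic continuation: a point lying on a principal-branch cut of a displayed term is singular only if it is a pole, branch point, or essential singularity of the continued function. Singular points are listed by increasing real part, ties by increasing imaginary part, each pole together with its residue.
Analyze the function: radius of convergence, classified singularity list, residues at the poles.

Branch term (8)*sqrt(1 - δ/(-2/3)): its argument vanishes at δ = -2/3, a square-root branch point, modulus 2/3.
Branch term (3/4)*sqrt(1 - δ/(-1/2)): its argument vanishes at δ = -1/2, a square-root branch point, modulus 1/2.
The radius of convergence is the smallest modulus among the singular points: 1/2.
List the singular points by increasing real part (a conjugate pair: the negative imaginary part first).

Radius of convergence at 0: 1/2.
At -2/3: an algebraic (square-root) branch point.
At -1/2: an algebraic (square-root) branch point.


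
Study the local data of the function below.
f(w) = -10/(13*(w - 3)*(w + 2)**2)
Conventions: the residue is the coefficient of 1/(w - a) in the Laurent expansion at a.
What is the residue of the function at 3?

The residue is -2/65.

At the order-1 pole 3 set g(w) = (w - (3))*f(w) = -10/(13*(w + 2)**2).
Simple pole: residue = g(a) at a = 3, which is -2/65.


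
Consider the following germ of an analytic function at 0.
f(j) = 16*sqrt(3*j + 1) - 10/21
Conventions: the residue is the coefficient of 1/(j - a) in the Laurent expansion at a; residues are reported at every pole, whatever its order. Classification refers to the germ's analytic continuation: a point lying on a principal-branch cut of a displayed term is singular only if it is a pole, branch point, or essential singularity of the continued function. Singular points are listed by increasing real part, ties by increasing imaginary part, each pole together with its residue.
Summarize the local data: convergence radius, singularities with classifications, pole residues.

Radius of convergence at 0: 1/3.
At -1/3: an algebraic (square-root) branch point.

Branch term (16)*sqrt(1 - j/(-1/3)): its argument vanishes at j = -1/3, a square-root branch point, modulus 1/3.
The radius of convergence is the smallest modulus among the singular points: 1/3.


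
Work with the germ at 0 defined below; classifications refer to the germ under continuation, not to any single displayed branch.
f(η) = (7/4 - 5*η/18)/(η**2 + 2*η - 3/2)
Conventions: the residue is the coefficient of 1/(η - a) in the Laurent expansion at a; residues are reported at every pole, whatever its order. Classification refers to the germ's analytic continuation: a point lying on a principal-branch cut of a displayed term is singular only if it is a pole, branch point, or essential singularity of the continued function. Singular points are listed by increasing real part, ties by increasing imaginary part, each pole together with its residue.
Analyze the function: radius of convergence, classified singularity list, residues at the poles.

Denominator factor (η**2 + 2*η - 3/2): discriminant 10, real irrational roots -1 + (1/2)*sqrt(10) and -1 - (1/2)*sqrt(10); poles of order 1, moduli -1 + (1/2)*sqrt(10) and 1 + (1/2)*sqrt(10).
The radius of convergence is the smallest modulus among the singular points: -1 + (1/2)*sqrt(10).
The factor η**2 + 2*η - 3/2 splits as (η - a)(η - a') with a = -1 - (1/2)*sqrt(10), a' = -1 + (1/2)*sqrt(10). At the order-1 pole a set g(η) = (η - a)*f(η) = [7/4 - 5*η/18] / (η - a').
Simple pole: residue = g(a) at a = -1 - (1/2)*sqrt(10), which is -5/36 - (73/360)*sqrt(10).
The factor η**2 + 2*η - 3/2 splits as (η - a)(η - a') with a = -1 + (1/2)*sqrt(10), a' = -1 - (1/2)*sqrt(10). At the order-1 pole a set g(η) = (η - a)*f(η) = [7/4 - 5*η/18] / (η - a').
Simple pole: residue = g(a) at a = -1 + (1/2)*sqrt(10), which is -5/36 + (73/360)*sqrt(10).
List the singular points by increasing real part (a conjugate pair: the negative imaginary part first).

Radius of convergence at 0: -1 + (1/2)*sqrt(10).
At -1 - (1/2)*sqrt(10): a pole of order 1; residue -5/36 - (73/360)*sqrt(10).
At -1 + (1/2)*sqrt(10): a pole of order 1; residue -5/36 + (73/360)*sqrt(10).


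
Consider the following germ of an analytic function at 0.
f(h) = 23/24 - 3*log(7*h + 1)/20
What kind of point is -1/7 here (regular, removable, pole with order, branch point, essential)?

The term (-3/20)*log(1 - h/(-1/7)) has argument 1 - -1/7/(-1/7) = 0 at -1/7: a logarithmic (infinitely-sheeted) branch point; the remaining terms are analytic or single-valued there.

The point is a logarithmic branch point.


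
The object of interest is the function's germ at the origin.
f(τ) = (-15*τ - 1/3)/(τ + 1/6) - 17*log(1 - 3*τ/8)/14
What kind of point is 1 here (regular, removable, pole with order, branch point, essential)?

Denominator factors: τ + 1/6 = 7/6 at τ = 1 — none vanishes.
Branch term log(1 - τ/(8/3)): argument at 1 is 5/8, nonzero, so 1 is not its branch point (a point on a principal cut is still regular for the continued germ).
So the germ continues analytically to 1.

The point is a regular point.


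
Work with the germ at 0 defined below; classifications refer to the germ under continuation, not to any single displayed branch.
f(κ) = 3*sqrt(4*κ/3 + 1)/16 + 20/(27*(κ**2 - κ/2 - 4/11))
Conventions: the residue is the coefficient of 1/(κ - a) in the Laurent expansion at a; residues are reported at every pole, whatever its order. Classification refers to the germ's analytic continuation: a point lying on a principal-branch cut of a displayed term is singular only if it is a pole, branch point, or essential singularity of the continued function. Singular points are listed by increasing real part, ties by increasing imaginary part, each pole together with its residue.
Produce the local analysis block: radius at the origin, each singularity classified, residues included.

Denominator factor (κ**2 - κ/2 - 4/11): discriminant 75/44, real irrational roots 1/4 + (5/44)*sqrt(33) and 1/4 - (5/44)*sqrt(33); poles of order 1, moduli 1/4 + (5/44)*sqrt(33) and -1/4 + (5/44)*sqrt(33).
Branch term (3/16)*sqrt(1 - κ/(-3/4)): its argument vanishes at κ = -3/4, a square-root branch point, modulus 3/4.
The radius of convergence is the smallest modulus among the singular points: -1/4 + (5/44)*sqrt(33).
The branch term is analytic at 1/4 - (5/44)*sqrt(33) and contributes nothing to the residue; only the rational part matters.
The factor κ**2 - κ/2 - 4/11 splits as (κ - a)(κ - a') with a = 1/4 - (5/44)*sqrt(33), a' = 1/4 + (5/44)*sqrt(33). At the order-1 pole a set g(κ) = (κ - a)*(rational part) = [20/27] / (κ - a').
Simple pole: residue = g(a) at a = 1/4 - (5/44)*sqrt(33), which is -(8/81)*sqrt(33).
The branch term is analytic at 1/4 + (5/44)*sqrt(33) and contributes nothing to the residue; only the rational part matters.
The factor κ**2 - κ/2 - 4/11 splits as (κ - a)(κ - a') with a = 1/4 + (5/44)*sqrt(33), a' = 1/4 - (5/44)*sqrt(33). At the order-1 pole a set g(κ) = (κ - a)*(rational part) = [20/27] / (κ - a').
Simple pole: residue = g(a) at a = 1/4 + (5/44)*sqrt(33), which is (8/81)*sqrt(33).
List the singular points by increasing real part (a conjugate pair: the negative imaginary part first).

Radius of convergence at 0: -1/4 + (5/44)*sqrt(33).
At -3/4: an algebraic (square-root) branch point.
At 1/4 - (5/44)*sqrt(33): a pole of order 1; residue -(8/81)*sqrt(33).
At 1/4 + (5/44)*sqrt(33): a pole of order 1; residue (8/81)*sqrt(33).


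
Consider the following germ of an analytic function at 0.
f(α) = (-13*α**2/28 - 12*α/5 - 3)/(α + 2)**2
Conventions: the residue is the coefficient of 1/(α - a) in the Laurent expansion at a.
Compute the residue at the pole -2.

The residue is -19/35.

At the order-2 pole -2 set g(α) = (α - (-2))^2*f(α) = -13*α**2/28 - 12*α/5 - 3.
Order-2 pole: residue = g'(a); g'(-2) = -19/35, so the residue is -19/35.


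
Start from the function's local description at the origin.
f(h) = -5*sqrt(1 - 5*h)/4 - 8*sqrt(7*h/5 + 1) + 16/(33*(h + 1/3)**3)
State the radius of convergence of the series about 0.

Denominator factor (h + 1/3)^3: pole of order 3 at -1/3, modulus 1/3.
Branch term (-5/4)*sqrt(1 - h/(1/5)): its argument vanishes at h = 1/5, a square-root branch point, modulus 1/5.
Branch term (-8)*sqrt(1 - h/(-5/7)): its argument vanishes at h = -5/7, a square-root branch point, modulus 5/7.
The radius of convergence is the smallest modulus among the singular points: 1/5.

The radius of convergence is 1/5.


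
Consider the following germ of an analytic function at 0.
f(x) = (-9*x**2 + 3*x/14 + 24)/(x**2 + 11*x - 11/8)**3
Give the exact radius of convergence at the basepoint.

Denominator factor (x**2 + 11*x - 11/8)^3: discriminant 253/2, real irrational roots -11/2 + (1/4)*sqrt(506) and -11/2 - (1/4)*sqrt(506); poles of order 3, moduli -11/2 + (1/4)*sqrt(506) and 11/2 + (1/4)*sqrt(506).
The radius of convergence is the smallest modulus among the singular points: -11/2 + (1/4)*sqrt(506).

The radius of convergence is -11/2 + (1/4)*sqrt(506).


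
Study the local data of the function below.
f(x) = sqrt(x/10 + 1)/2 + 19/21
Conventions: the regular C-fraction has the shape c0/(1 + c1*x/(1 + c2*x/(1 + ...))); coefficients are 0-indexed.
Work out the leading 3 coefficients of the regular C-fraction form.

The regular C-fraction coefficients are [59/42, -21/1180, 101/2360].

Taylor coefficients (expand at 0): a_0 = 59/42, a_1 = 1/40, a_2 = -1/1600.
c0 = a_0 = 59/42. Peel one level at a time: if S = 1 + c*x/S' with S'(0) = 1, then c is the x-coefficient of S and S' = c*x/(S - 1).
S_1 = c0/f = 1 + (-21/1180)*x + (2121/2784800)*x^2 + ...; c1 = -21/1180.
S_2 = c1*x/(S_1 - 1) = 1 + (101/2360)*x + ...; c2 = 101/2360.


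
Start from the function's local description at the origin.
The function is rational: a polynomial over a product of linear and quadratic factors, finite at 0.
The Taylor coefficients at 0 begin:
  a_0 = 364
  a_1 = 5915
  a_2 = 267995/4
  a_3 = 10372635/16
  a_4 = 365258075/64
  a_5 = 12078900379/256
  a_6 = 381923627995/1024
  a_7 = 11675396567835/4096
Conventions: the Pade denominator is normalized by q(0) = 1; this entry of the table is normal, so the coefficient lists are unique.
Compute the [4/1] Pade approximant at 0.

The Pade approximant has numerator coefficients [364, 11662874496/4013825, 14527825312/802765, 75769750784/802765, 278964166208/802765]; denominator coefficients [1, -132735169/16055300].

Taylor coefficients needed (read off): a_0 = 364, a_1 = 5915, a_2 = 267995/4, a_3 = 10372635/16, a_4 = 365258075/64, a_5 = 12078900379/256.
Write the denominator as Q(r) = 1 + q1*r. Requiring Q*f - P = O(r^6) with deg P <= 4 kills the coefficients of r^5..r^5 in Q*f:
  r^5: a_5 + q1*a_4 = 0, i.e. 12078900379/256 + (365258075/64)*q1 = 0.
Solving this linear system: q1 = -132735169/16055300.
The numerator is Q*f truncated at degree 4: P0 = a_0 = 364; P1 = a_1 + q1*a_0 = 11662874496/4013825; P2 = a_2 + q1*a_1 = 14527825312/802765; P3 = a_3 + q1*a_2 = 75769750784/802765; P4 = a_4 + q1*a_3 = 278964166208/802765.


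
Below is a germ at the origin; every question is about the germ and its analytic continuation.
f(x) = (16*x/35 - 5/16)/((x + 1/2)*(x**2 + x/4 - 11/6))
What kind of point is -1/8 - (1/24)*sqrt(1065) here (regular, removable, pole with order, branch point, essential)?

The denominator factor x**2 + x/4 - 11/6 vanishes at -1/8 - (1/24)*sqrt(1065) and appears to the power 1; the numerator there equals -207/560 - (2/105)*sqrt(1065), nonzero, and no other factor vanishes.
Hence a pole whose order is the multiplicity, 1.

The point is a pole of order 1.


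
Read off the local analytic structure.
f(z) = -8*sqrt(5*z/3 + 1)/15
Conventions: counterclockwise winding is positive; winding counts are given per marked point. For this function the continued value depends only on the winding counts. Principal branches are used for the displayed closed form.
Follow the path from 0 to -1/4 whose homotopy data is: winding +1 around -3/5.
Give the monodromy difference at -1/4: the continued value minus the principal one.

Continued minus principal equals (8/45)*sqrt(21).

The rational part is single-valued and drops out of the difference; each branch term changes only by its own monodromy.
(-8/15)*sqrt(1 - z/(-3/5)): winding +1 is odd, the square root flips sign, contributing -2*(-8/15)*sqrt(1 - (-1/4)/(-3/5)) = -2*(-8/15)*sqrt(7/12) = (8/45)*sqrt(21).
Summing the contributions at z = -1/4 gives (8/45)*sqrt(21).


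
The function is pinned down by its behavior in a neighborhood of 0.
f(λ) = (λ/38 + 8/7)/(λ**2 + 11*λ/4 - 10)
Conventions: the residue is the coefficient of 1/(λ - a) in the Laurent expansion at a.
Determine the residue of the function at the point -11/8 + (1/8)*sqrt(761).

The residue is 1/76 + (2355/404852)*sqrt(761).

The factor λ**2 + 11*λ/4 - 10 splits as (λ - a)(λ - a') with a = -11/8 + (1/8)*sqrt(761), a' = -11/8 - (1/8)*sqrt(761). At the order-1 pole a set g(λ) = (λ - a)*f(λ) = [λ/38 + 8/7] / (λ - a').
Simple pole: residue = g(a) at a = -11/8 + (1/8)*sqrt(761), which is 1/76 + (2355/404852)*sqrt(761).


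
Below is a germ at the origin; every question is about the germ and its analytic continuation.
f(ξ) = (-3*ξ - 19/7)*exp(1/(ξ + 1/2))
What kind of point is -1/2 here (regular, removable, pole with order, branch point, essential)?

The point is an essential singularity.

The exponent 1/(ξ - (-1/2)) has a pole at -1/2, so exp(1/(ξ - (-1/2))) takes every nonzero value near it: an essential singularity (not a pole of any order).


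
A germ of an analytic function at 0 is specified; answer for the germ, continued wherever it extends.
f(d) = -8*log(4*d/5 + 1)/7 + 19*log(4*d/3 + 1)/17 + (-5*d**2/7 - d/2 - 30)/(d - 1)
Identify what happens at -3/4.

The term (19/17)*log(1 - d/(-3/4)) has argument 1 - -3/4/(-3/4) = 0 at -3/4: a logarithmic (infinitely-sheeted) branch point; the remaining terms are analytic or single-valued there.

The point is a logarithmic branch point.


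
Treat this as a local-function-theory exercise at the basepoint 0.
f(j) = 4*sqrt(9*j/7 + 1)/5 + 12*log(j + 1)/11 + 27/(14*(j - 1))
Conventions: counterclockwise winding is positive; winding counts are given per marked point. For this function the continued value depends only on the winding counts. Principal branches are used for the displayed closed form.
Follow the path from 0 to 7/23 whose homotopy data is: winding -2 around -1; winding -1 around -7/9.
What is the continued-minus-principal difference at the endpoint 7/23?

Continued minus principal equals (-(32/115)*sqrt(46)) - ((48/11)*pi)*i.

The rational part is single-valued and drops out of the difference; each branch term changes only by its own monodromy.
(12/11)*log(1 - j/(-1)): each positive loop around -1 adds 2*pi*i to the log, so winding -2 contributes (12/11)*(-2)*2*pi*i = -(48/11)*pi*i.
(4/5)*sqrt(1 - j/(-7/9)): winding -1 is odd, the square root flips sign, contributing -2*(4/5)*sqrt(1 - (7/23)/(-7/9)) = -2*(4/5)*sqrt(32/23) = -(32/115)*sqrt(46).
Summing the contributions at j = 7/23 gives (-(32/115)*sqrt(46)) - ((48/11)*pi)*i.


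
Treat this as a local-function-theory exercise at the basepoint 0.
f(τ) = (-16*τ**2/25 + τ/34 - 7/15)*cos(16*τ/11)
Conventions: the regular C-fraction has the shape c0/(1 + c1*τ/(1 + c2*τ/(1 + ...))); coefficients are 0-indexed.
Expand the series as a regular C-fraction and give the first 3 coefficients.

The regular C-fraction coefficients are [-7/15, 15/238, 10610051/2159850].

Taylor coefficients (expand at 0): a_0 = -7/15, a_1 = 1/34, a_2 = -1328/9075.
c0 = a_0 = -7/15. Peel one level at a time: if S = 1 + c*τ/S' with S'(0) = 1, then c is the τ-coefficient of S and S' = c*τ/(S - 1).
S_1 = c0/f = 1 + (15/238)*τ + (-10610051/34269620)*τ^2 + ...; c1 = 15/238.
S_2 = c1*τ/(S_1 - 1) = 1 + (10610051/2159850)*τ + ...; c2 = 10610051/2159850.


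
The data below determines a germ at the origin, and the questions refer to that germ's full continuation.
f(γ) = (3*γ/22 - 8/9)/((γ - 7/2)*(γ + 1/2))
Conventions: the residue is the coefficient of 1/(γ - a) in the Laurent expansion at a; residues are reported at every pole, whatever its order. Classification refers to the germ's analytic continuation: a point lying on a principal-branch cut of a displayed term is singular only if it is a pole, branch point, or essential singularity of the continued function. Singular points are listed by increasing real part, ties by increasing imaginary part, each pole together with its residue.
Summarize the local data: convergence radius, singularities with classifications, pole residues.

Radius of convergence at 0: 1/2.
At -1/2: a pole of order 1; residue 379/1584.
At 7/2: a pole of order 1; residue -163/1584.

Denominator factor (γ - 7/2): pole of order 1 at 7/2, modulus 7/2.
Denominator factor (γ + 1/2): pole of order 1 at -1/2, modulus 1/2.
The radius of convergence is the smallest modulus among the singular points: 1/2.
At the order-1 pole -1/2 set g(γ) = (γ - (-1/2))*f(γ) = (3*γ/22 - 8/9)/(γ - 7/2).
Simple pole: residue = g(a) at a = -1/2, which is 379/1584.
At the order-1 pole 7/2 set g(γ) = (γ - (7/2))*f(γ) = (3*γ/22 - 8/9)/(γ + 1/2).
Simple pole: residue = g(a) at a = 7/2, which is -163/1584.
List the singular points by increasing real part (a conjugate pair: the negative imaginary part first).


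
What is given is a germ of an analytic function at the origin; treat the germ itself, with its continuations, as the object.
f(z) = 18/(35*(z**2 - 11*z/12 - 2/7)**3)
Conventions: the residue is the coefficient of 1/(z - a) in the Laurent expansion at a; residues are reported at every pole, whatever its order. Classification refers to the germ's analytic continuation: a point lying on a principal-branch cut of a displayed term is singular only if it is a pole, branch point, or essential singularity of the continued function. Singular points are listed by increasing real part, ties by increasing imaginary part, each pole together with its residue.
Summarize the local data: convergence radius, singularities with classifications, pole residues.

Denominator factor (z**2 - 11*z/12 - 2/7)^3: discriminant 1999/1008, real irrational roots 11/24 + (1/168)*sqrt(13993) and 11/24 - (1/168)*sqrt(13993); poles of order 3, moduli 11/24 + (1/168)*sqrt(13993) and -11/24 + (1/168)*sqrt(13993).
The radius of convergence is the smallest modulus among the singular points: -11/24 + (1/168)*sqrt(13993).
The factor z**2 - 11*z/12 - 2/7 splits as (z - a)(z - a') with a = 11/24 - (1/168)*sqrt(13993), a' = 11/24 + (1/168)*sqrt(13993). At the order-3 pole a set g(z) = (z - a)^3*f(z) = [18/35] / (z - a')^3.
Order-3 pole: residue = g''(a)/2; g''(11/24 - (1/168)*sqrt(13993)) = -(376233984/39940029995)*sqrt(13993), so the residue is -(188116992/39940029995)*sqrt(13993).
The factor z**2 - 11*z/12 - 2/7 splits as (z - a)(z - a') with a = 11/24 + (1/168)*sqrt(13993), a' = 11/24 - (1/168)*sqrt(13993). At the order-3 pole a set g(z) = (z - a)^3*f(z) = [18/35] / (z - a')^3.
Order-3 pole: residue = g''(a)/2; g''(11/24 + (1/168)*sqrt(13993)) = (376233984/39940029995)*sqrt(13993), so the residue is (188116992/39940029995)*sqrt(13993).
List the singular points by increasing real part (a conjugate pair: the negative imaginary part first).

Radius of convergence at 0: -11/24 + (1/168)*sqrt(13993).
At 11/24 - (1/168)*sqrt(13993): a pole of order 3; residue -(188116992/39940029995)*sqrt(13993).
At 11/24 + (1/168)*sqrt(13993): a pole of order 3; residue (188116992/39940029995)*sqrt(13993).
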